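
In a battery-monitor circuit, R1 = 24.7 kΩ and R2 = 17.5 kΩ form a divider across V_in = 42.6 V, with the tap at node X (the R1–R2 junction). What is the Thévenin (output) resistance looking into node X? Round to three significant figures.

R_th ≈ 10.2 kΩ

With V_in suppressed (replaced by a short), R_th = R1 ‖ R2 = (24.70 × 17.5)/(24.70 + 17.5) = 10.24 kΩ.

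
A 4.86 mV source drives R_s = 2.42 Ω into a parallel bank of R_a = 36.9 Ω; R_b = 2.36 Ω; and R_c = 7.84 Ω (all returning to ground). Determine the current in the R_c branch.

Equivalent of the parallel group: R_p = 1.729 Ω.
V_A = 4.86 × 1.729/4.149 = 2.025 mV.
Branch current I = V_A/R_c = 2.025/7.84 = 0.2583 mA.

I ≈ 0.258 mA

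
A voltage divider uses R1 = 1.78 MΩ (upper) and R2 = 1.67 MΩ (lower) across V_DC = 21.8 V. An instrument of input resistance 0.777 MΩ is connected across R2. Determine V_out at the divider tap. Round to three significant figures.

V_out ≈ 5.00 V

The load sits in parallel with R2, giving an effective lower resistance R2' = R2·R_L/(R2+R_L) = 0.5303 MΩ.
Now apply the divider: V_out = 21.8 × 0.2295 = 5.004 V.
(Unloaded it would be 10.6 V; the load pulls it down.)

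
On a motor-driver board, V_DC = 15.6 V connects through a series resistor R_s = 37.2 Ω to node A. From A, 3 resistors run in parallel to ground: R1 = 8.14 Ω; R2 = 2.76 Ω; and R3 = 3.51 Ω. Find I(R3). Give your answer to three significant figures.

I ≈ 0.150 A

Combine the parallel branches: R_p = (1/8.14 + 1/2.76 + 1/3.51)⁻¹ = 1.299 Ω.
V_A = 15.6 × 1.299/38.50 = 0.5262 V.
Branch current I = V_A/R3 = 0.5262/3.51 = 0.1499 A.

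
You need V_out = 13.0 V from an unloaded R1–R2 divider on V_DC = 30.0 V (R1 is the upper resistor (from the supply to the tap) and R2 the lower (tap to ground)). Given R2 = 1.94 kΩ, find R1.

R1 ≈ 2.54 kΩ

V_out/V_DC = R2/(R1+R2) = 0.4333.
So R1 = R2 · (V_DC/V_out − 1) = 1.94 × (30.0/13.0 − 1) = 1.94 × 1.308 = 2.537 kΩ.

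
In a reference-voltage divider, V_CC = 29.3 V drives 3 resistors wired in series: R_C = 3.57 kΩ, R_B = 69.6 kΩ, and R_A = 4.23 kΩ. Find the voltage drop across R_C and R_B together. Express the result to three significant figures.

Series total: ΣR = 3.57 + 69.6 + 4.23 = 77.40 kΩ.
R_{R_C..R_B} = 3.57 + 69.6 = 73.17 kΩ.
Voltage divider: V = V_CC · (73.17 / 77.40) = 29.3 × 0.9453 = 27.70 V.

V ≈ 27.7 V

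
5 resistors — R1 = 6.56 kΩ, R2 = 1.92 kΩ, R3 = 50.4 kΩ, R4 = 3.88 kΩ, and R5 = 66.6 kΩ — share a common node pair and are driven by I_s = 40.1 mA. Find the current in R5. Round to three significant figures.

Conductances: ΣG = 1/6.56 + 1/1.92 + 1/50.4 + 1/3.88 + 1/66.6 = 0.9659 (1/kΩ).
By the current-divider rule, I = I_s · G_k/ΣG = 40.1 × 0.01555 = 0.6234 mA.

I ≈ 0.623 mA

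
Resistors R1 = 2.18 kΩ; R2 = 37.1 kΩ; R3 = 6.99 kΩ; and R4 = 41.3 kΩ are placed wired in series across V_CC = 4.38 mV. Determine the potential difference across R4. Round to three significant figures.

Total series resistance ΣR = 2.18 + 37.1 + 6.99 + 41.3 = 87.57 kΩ.
V = V_CC · R/ΣR = 4.38 × 0.4716 = 2.066 mV.

V ≈ 2.07 mV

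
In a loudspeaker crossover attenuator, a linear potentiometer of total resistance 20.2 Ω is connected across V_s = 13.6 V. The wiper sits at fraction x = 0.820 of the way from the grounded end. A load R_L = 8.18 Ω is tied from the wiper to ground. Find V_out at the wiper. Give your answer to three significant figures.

Split the track: R_lower = x·R_p = 16.56 Ω, R_upper = (1−x)·R_p = 3.636 Ω.
(x·R_p) ‖ R_L = 5.476 Ω.
V_out = 13.6 × 5.476/(3.636 + 5.476) = 8.173 V.

V_out ≈ 8.17 V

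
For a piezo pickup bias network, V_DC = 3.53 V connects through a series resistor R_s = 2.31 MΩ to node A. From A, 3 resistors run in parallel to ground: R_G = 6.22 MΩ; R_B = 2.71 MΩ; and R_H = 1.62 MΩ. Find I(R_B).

I ≈ 0.357 µA

Parallel bank: R_p = 1/(1/6.22 + 1/2.71 + 1/1.62) = 0.8718 MΩ.
V_A by voltage divider: V_A = 3.53 × 0.8718/(2.31 + 0.8718) = 0.9672 V.
Branch current I = V_A/R_B = 0.9672/2.71 = 0.3569 µA.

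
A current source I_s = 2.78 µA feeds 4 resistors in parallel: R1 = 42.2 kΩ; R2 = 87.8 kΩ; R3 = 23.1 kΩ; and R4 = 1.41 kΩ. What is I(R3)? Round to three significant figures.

I ≈ 0.153 µA

ΣG = 1/42.2 + 1/87.8 + 1/23.1 + 1/1.41 = 0.7876.
Current divider: I(R3) = I_s · G_k/ΣG = 2.78 × (0.04329/0.7876) = 2.78 × 0.05496 = 0.1528 µA.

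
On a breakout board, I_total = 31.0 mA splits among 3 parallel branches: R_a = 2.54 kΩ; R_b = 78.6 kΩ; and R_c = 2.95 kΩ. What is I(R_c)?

ΣG = 1/2.54 + 1/78.6 + 1/2.95 = 0.7454.
Current divider: I(R_c) = I_total · G_k/ΣG = 31.0 × (0.3390/0.7454) = 31.0 × 0.4548 = 14.10 mA.

I ≈ 14.1 mA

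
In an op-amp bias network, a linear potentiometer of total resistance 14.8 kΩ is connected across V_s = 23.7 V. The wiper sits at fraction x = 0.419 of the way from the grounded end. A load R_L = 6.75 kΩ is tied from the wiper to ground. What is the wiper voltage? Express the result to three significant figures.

V_out ≈ 6.47 V

Lower segment x·R_p = 6.201 kΩ; upper segment (1−x)·R_p = 8.599 kΩ.
Lower segment in parallel with the load: 6.201 ‖ 6.75 = 3.232 kΩ.
V_out = 23.7 × 3.232/(8.599 + 3.232) = 6.474 V.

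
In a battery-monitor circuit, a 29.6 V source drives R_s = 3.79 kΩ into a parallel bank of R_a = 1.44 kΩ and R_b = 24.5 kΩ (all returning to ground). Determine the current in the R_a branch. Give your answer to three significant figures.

I ≈ 5.43 mA

Equivalent of the parallel group: R_p = 1.360 kΩ.
V_A = 29.6 × 1.360/5.150 = 7.817 V.
Branch current I = V_A/R_a = 7.817/1.44 = 5.428 mA.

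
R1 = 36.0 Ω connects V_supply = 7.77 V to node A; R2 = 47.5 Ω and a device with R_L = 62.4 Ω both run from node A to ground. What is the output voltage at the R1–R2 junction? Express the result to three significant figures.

V_out ≈ 3.33 V

The load sits in parallel with R2, giving an effective lower resistance R2' = R2·R_L/(R2+R_L) = 26.97 Ω.
Then V_out = V_supply · R2'/(R1 + R2') = 7.77 × 26.97/62.97 = 3.328 V.
(Unloaded it would be 4.42 V; the load pulls it down.)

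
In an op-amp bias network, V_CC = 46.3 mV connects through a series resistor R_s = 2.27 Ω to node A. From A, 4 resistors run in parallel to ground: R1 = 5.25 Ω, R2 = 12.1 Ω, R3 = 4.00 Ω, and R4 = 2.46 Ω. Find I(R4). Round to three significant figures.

I ≈ 6.05 mA

Equivalent of the parallel group: R_p = 1.076 Ω.
Node voltage V_A = V_CC · R_p/(R_s + R_p) = 46.3 × 0.3215 = 14.89 mV.
Branch current I = V_A/R4 = 14.89/2.46 = 6.051 mA.
(Equivalently: I_total = 13.84 mA, then current-divider fraction G_k/ΣG = 0.4373.)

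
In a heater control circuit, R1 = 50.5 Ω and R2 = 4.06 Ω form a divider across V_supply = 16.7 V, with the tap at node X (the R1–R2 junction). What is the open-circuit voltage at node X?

V_th ≈ 1.24 V

V_th is the unloaded tap voltage: V_supply · R2/(R1+R2) = 16.7 × 0.07441 = 1.243 V.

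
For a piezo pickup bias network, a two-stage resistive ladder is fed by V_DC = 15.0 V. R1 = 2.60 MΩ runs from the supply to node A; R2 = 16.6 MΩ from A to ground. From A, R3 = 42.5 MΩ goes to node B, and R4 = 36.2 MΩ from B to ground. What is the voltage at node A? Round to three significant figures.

V_A ≈ 12.6 V

Looking into the second stage from A: R3 + R4 = 78.70 MΩ appears in parallel with R2.
Effective lower resistance at A: R2 ‖ 78.70 = 13.71 MΩ.
First divider: V_A = V_DC · 13.71/(2.60 + 13.71) = 12.61 V.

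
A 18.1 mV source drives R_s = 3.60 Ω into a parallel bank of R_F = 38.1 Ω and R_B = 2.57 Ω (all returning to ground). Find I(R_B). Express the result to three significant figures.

I ≈ 2.82 mA

Parallel bank: R_p = 1/(1/38.1 + 1/2.57) = 2.408 Ω.
Node voltage V_A = V_s · R_p/(R_s + R_p) = 18.1 × 0.4008 = 7.254 mV.
Branch current I = V_A/R_B = 7.254/2.57 = 2.822 mA.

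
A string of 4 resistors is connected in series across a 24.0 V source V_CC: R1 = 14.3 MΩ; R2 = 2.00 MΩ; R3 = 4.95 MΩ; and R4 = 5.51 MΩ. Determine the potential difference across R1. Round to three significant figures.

V ≈ 12.8 V

Series total: ΣR = 14.3 + 2.00 + 4.95 + 5.51 = 26.76 MΩ.
By the voltage-divider rule, V = 24.0 × 14.30/26.76 = 12.83 V.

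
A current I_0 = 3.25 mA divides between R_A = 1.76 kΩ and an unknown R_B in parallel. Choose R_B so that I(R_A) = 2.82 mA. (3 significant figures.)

In a two-way split, I_A/I_0 = R_B/(R_A + R_B).
With f = 0.8677, R_B = R_A · f/(1−f) = 1.76 × 6.558 = 11.54 kΩ.

R_B ≈ 11.5 kΩ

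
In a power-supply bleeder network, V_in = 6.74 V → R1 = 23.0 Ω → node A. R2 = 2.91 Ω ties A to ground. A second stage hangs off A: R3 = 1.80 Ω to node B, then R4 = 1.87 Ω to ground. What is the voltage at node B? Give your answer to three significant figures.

Node A sees R2 in parallel with the series input of stage 2, R3 + R4 = 3.670 Ω.
R2 ‖ (R3+R4) = 1.623 Ω.
V_A = 6.74 × 1.623/(23.0 + 1.623) = 0.4443 V.
Stage 2 is unloaded, so V_B = V_A · R4/(R3+R4) = 0.4443 × 1.87/3.670 = 0.2264 V.

V_B ≈ 0.226 V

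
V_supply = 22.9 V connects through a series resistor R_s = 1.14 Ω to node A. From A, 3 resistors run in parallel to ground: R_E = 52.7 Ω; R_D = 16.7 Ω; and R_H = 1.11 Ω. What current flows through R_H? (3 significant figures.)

Equivalent of the parallel group: R_p = 1.021 Ω.
V_A by voltage divider: V_A = 22.9 × 1.021/(1.14 + 1.021) = 10.82 V.
Branch current I = V_A/R_H = 10.82/1.11 = 9.746 A.

I ≈ 9.75 A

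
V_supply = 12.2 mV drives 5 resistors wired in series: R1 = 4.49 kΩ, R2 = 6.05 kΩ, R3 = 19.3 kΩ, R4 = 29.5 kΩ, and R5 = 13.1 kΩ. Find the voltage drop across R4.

V ≈ 4.97 mV

ΣR = 4.49 + 6.05 + 19.3 + 29.5 + 13.1 = 72.44 kΩ.
By the voltage-divider rule, V = 12.2 × 29.50/72.44 = 4.968 mV.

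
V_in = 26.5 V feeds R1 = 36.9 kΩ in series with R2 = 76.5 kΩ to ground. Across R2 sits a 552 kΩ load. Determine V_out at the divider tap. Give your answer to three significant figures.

First combine the lower leg with the load: R2 ‖ R_L = 67.19 kΩ.
Then V_out = V_in · R2'/(R1 + R2') = 26.5 × 67.19/104.1 = 17.11 V.

V_out ≈ 17.1 V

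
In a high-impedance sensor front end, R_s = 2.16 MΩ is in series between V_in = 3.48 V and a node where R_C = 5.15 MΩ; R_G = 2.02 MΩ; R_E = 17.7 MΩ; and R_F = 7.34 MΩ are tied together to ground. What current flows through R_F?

Equivalent of the parallel group: R_p = 1.134 MΩ.
V_A = 3.48 × 1.134/3.294 = 1.198 V.
I(R_F) = V_A / R_F = 1.198/7.34 = 0.1632 µA.

I ≈ 0.163 µA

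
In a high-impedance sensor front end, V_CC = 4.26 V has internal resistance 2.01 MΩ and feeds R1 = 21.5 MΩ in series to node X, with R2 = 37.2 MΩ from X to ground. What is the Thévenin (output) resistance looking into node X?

R_th ≈ 14.4 MΩ

R1' = 2.01 + 21.5 = 23.51 MΩ (source resistance + R1).
Looking into X with the source shorted: R_th = R1'·R2/(R1'+R2) = 23.51 × 37.2/60.71 = 14.41 MΩ.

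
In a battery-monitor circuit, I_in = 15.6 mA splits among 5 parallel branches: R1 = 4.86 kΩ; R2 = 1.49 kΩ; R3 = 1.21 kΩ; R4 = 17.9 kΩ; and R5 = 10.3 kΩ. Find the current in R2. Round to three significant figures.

I ≈ 5.64 mA

ΣG = 1/4.86 + 1/1.49 + 1/1.21 + 1/17.9 + 1/10.3 = 1.856.
R2 takes the fraction G_k/ΣG = 0.6711/1.856 = 0.3615, so I = 15.6 × 0.3615 = 5.640 mA.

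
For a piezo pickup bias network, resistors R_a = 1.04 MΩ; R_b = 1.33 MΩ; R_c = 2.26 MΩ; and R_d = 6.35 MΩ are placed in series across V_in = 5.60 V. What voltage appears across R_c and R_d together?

V ≈ 4.39 V

Series total: ΣR = 1.04 + 1.33 + 2.26 + 6.35 = 10.98 MΩ.
R_{R_c..R_d} = 2.26 + 6.35 = 8.610 MΩ.
By the voltage-divider rule, V = 5.60 × 8.610/10.98 = 4.391 V.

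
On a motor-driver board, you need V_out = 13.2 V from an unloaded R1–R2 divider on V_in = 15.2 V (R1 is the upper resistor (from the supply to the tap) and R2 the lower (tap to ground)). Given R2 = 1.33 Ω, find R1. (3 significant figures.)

R1 ≈ 0.202 Ω

V_out/V_in = R2/(R1+R2) = 0.8684.
So R1 = R2 · (V_in/V_out − 1) = 1.33 × (15.2/13.2 − 1) = 1.33 × 0.1515 = 0.2015 Ω.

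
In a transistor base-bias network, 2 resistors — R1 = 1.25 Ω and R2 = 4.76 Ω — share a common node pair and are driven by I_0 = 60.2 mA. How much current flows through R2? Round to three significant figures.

For two parallel branches, I_k = I_0 · (other R)/(sum of R).
I(R2) = 60.2 × 1.25/(1.25 + 4.76) = 60.2 × 0.2080 = 12.52 mA.

I ≈ 12.5 mA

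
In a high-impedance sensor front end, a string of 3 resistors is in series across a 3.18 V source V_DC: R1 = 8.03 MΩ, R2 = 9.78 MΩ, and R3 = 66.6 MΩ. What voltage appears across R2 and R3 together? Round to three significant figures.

Total series resistance ΣR = 8.03 + 9.78 + 66.6 = 84.41 MΩ.
R_{R2..R3} = 9.78 + 66.6 = 76.38 MΩ.
Voltage divider: V = V_DC · (76.38 / 84.41) = 3.18 × 0.9049 = 2.877 V.

V ≈ 2.88 V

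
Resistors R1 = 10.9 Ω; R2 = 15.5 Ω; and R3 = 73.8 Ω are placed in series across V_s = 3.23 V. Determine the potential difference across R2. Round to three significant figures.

Series total: ΣR = 10.9 + 15.5 + 73.8 = 100.2 Ω.
V = V_s · R/ΣR = 3.23 × 0.1547 = 0.4997 V.

V ≈ 0.500 V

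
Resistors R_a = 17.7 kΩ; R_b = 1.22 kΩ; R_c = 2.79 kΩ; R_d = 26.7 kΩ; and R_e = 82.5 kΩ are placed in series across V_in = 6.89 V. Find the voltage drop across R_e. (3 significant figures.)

V ≈ 4.34 V

ΣR = 17.7 + 1.22 + 2.79 + 26.7 + 82.5 = 130.9 kΩ.
By the voltage-divider rule, V = 6.89 × 82.50/130.9 = 4.342 V.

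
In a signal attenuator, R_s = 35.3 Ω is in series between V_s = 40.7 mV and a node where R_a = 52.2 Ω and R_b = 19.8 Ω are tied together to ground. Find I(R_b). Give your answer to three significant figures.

I ≈ 0.594 mA

Combine the parallel branches: R_p = (1/52.2 + 1/19.8)⁻¹ = 14.36 Ω.
V_A by voltage divider: V_A = 40.7 × 14.36/(35.3 + 14.36) = 11.77 mV.
Branch current I = V_A/R_b = 11.77/19.8 = 0.5943 mA.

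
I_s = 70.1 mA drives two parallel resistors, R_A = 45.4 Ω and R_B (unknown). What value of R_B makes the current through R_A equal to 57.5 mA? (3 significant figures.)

R_B ≈ 207 Ω

In a two-way split, I_A/I_s = R_B/(R_A + R_B).
57.5/70.1 = R_B/(R_A + R_B) → R_B = R_A · (0.8203)/(1 − 0.8203) = 45.4 × 4.563 = 207.2 Ω.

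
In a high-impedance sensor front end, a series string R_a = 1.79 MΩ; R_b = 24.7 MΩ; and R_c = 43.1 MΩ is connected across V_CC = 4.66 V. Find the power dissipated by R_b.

Series current I = V_CC/ΣR = 4.66/69.59 = 0.06696 µA.
P = I²R = 0.004484 × 24.7 = 0.1108 µW.

P ≈ 0.111 µW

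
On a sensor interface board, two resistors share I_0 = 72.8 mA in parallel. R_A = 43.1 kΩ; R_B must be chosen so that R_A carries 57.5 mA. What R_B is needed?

In a two-way split, I_A/I_0 = R_B/(R_A + R_B).
57.5/72.8 = R_B/(R_A + R_B) → R_B = R_A · (0.7898)/(1 − 0.7898) = 43.1 × 3.758 = 162.0 kΩ.

R_B ≈ 162 kΩ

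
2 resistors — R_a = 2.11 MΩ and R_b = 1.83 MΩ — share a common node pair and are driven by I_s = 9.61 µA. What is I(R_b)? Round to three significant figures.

I ≈ 5.15 µA

For two parallel branches, I_k = I_s · (other R)/(sum of R).
So I = 9.61 × 2.11/3.940 = 5.146 µA.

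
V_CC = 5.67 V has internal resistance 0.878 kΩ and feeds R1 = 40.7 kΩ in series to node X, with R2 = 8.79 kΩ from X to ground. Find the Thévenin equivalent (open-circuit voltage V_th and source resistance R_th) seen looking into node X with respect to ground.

V_th ≈ 0.990 V, R_th ≈ 7.26 kΩ

R1' = 0.878 + 40.7 = 41.58 kΩ (source resistance + R1).
Open-circuit (no load on X): V_th = V_CC · R2/(R1' + R2) = 5.67 × 8.79/(41.58 + 8.79) = 0.9895 V.
Zeroing V_CC shorts the top of R1' to ground, so R_th = R1' ‖ R2 = 7.256 kΩ.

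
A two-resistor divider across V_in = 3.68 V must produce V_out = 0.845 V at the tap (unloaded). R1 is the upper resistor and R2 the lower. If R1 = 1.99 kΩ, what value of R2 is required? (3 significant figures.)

The divider ratio is R2/(R1+R2) = 0.845/3.68 = 0.2296.
Rearranging, R2 = R1·k/(1−k) = 1.99 × 0.2981 = 0.5931 kΩ.

R2 ≈ 0.593 kΩ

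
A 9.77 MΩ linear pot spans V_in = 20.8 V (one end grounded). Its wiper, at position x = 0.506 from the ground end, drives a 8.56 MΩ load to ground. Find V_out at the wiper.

V_out ≈ 8.19 V

Lower segment x·R_p = 4.944 MΩ; upper segment (1−x)·R_p = 4.826 MΩ.
Lower segment in parallel with the load: 4.944 ‖ 8.56 = 3.134 MΩ.
Loaded-divider output: V_out = 20.8 × 0.3937 = 8.189 V.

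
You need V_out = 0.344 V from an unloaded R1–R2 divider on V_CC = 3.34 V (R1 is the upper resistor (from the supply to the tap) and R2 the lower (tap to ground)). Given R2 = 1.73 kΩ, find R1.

R1 ≈ 15.1 kΩ

The divider ratio is R2/(R1+R2) = 0.344/3.34 = 0.1030.
R1 = R2·(1/k − 1) = 1.73 × 8.709 = 15.07 kΩ.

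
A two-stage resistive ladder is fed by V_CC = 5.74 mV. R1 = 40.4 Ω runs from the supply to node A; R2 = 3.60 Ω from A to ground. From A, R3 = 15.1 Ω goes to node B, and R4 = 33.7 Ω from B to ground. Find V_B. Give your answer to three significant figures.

The second stage (R3 + R4 = 48.80 Ω) loads node A in parallel with R2.
Effective lower resistance at A: R2 ‖ 48.80 = 3.353 Ω.
First divider: V_A = V_CC · 3.353/(40.4 + 3.353) = 0.4398 mV.
Stage 2 is unloaded, so V_B = V_A · R4/(R3+R4) = 0.4398 × 33.7/48.80 = 0.3037 mV.

V_B ≈ 0.304 mV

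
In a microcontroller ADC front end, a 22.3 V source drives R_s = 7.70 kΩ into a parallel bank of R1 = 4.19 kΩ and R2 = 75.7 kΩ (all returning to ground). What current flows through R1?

I ≈ 1.81 mA

Combine the parallel branches: R_p = (1/4.19 + 1/75.7)⁻¹ = 3.970 kΩ.
Node voltage V_A = V_DC · R_p/(R_s + R_p) = 22.3 × 0.3402 = 7.587 V.
I(R1) = V_A / R1 = 7.587/4.19 = 1.811 mA.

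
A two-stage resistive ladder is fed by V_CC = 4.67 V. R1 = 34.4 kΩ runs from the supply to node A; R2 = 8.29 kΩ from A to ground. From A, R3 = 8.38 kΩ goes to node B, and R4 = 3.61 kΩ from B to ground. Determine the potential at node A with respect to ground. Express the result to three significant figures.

V_A ≈ 0.582 V

Looking into the second stage from A: R3 + R4 = 11.99 kΩ appears in parallel with R2.
R2 ‖ (R3+R4) = 4.901 kΩ.
So V_A = 4.67 × 0.1247 = 0.5824 V.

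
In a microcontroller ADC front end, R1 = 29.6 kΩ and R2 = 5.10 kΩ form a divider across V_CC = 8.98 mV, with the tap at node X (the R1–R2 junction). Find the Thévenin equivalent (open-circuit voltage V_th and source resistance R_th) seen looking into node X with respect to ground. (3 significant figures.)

V_th ≈ 1.32 mV, R_th ≈ 4.35 kΩ

With X open, the divider is unloaded: V_th = 8.98 × 5.10/34.70 = 1.320 mV.
With V_CC suppressed (replaced by a short), R_th = R1 ‖ R2 = (29.60 × 5.10)/(29.60 + 5.10) = 4.350 kΩ.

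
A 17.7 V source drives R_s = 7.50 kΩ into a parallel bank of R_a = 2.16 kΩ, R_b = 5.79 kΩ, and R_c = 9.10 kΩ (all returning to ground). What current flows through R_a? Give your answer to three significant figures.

Equivalent of the parallel group: R_p = 1.341 kΩ.
Node voltage V_A = V_in · R_p/(R_s + R_p) = 17.7 × 0.1517 = 2.685 V.
Branch current I = V_A/R_a = 2.685/2.16 = 1.243 mA.

I ≈ 1.24 mA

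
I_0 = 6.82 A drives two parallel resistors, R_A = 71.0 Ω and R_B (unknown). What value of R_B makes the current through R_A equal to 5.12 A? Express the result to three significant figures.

The fraction through R_A equals R_B/(R_A+R_B).
With f = 0.7507, R_B = R_A · f/(1−f) = 71.0 × 3.012 = 213.8 Ω.

R_B ≈ 214 Ω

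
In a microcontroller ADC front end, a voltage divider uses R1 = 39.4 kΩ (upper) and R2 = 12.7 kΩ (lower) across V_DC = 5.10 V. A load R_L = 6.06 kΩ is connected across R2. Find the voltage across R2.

V_out ≈ 0.481 V

The load sits in parallel with R2, giving an effective lower resistance R2' = R2·R_L/(R2+R_L) = 4.102 kΩ.
Now apply the divider: V_out = 5.10 × 0.09430 = 0.4810 V.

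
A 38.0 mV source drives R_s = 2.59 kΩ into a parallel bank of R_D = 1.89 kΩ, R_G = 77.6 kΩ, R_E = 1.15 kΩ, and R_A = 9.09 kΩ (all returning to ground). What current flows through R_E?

I ≈ 6.69 µA

Parallel bank: R_p = 1/(1/1.89 + 1/77.6 + 1/1.15 + 1/9.09) = 0.6572 kΩ.
V_A = 38.0 × 0.6572/3.247 = 7.691 mV.
I(R_E) = V_A / R_E = 7.691/1.15 = 6.688 µA.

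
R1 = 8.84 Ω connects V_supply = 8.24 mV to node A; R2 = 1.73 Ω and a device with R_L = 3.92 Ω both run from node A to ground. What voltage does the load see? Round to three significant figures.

V_out ≈ 0.985 mV

First combine the lower leg with the load: R2 ‖ R_L = 1.200 Ω.
Then V_out = V_supply · R2'/(R1 + R2') = 8.24 × 1.200/10.04 = 0.9851 mV.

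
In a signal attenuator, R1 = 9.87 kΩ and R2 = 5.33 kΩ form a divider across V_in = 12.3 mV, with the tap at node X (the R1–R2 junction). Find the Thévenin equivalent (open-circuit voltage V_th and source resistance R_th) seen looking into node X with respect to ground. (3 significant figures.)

V_th ≈ 4.31 mV, R_th ≈ 3.46 kΩ

Open-circuit (no load on X): V_th = V_in · R2/(R1 + R2) = 12.3 × 5.33/(9.870 + 5.33) = 4.313 mV.
With V_in suppressed (replaced by a short), R_th = R1 ‖ R2 = (9.870 × 5.33)/(9.870 + 5.33) = 3.461 kΩ.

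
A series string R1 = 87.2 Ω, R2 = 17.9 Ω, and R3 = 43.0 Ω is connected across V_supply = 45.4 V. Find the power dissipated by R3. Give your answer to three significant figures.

P ≈ 4.04 W

Series current I = V_supply/ΣR = 45.4/148.1 = 0.3065 A.
V(R3) = I·R = 13.18 V; P = V·I = 13.18 × 0.3065 = 4.041 W.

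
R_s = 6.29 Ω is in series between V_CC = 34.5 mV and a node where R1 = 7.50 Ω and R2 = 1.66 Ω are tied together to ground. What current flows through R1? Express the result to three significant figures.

Combine the parallel branches: R_p = (1/7.50 + 1/1.66)⁻¹ = 1.359 Ω.
V_A by voltage divider: V_A = 34.5 × 1.359/(6.29 + 1.359) = 6.130 mV.
Branch current I = V_A/R1 = 6.130/7.50 = 0.8174 mA.
(Equivalently: I_total = 4.510 mA, then current-divider fraction G_k/ΣG = 0.1812.)

I ≈ 0.817 mA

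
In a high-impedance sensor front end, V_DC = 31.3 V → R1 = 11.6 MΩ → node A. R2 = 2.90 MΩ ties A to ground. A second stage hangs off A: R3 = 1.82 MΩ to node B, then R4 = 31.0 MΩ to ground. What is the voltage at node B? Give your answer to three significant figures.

The second stage (R3 + R4 = 32.82 MΩ) loads node A in parallel with R2.
R2 ‖ (R3+R4) = 2.665 MΩ.
V_A = 31.3 × 2.665/(11.6 + 2.665) = 5.847 V.
Stage 2 is unloaded, so V_B = V_A · R4/(R3+R4) = 5.847 × 31.0/32.82 = 5.522 V.

V_B ≈ 5.52 V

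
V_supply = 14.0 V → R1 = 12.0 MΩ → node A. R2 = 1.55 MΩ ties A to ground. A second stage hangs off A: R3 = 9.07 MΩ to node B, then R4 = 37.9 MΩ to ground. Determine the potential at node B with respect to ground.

Node A sees R2 in parallel with the series input of stage 2, R3 + R4 = 46.97 MΩ.
R2 ‖ (R3+R4) = 1.500 MΩ.
First divider: V_A = V_supply · 1.500/(12.0 + 1.500) = 1.556 V.
Then the unloaded second divider: V_B = V_A × R4/(R3+R4) = 1.556 × 0.8069 = 1.256 V.

V_B ≈ 1.26 V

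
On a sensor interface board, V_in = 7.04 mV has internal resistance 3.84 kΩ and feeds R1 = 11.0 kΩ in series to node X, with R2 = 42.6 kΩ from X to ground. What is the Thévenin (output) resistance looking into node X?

R1' = 3.84 + 11.0 = 14.84 kΩ (source resistance + R1).
With V_in suppressed (replaced by a short), R_th = R1' ‖ R2 = (14.84 × 42.6)/(14.84 + 42.6) = 11.01 kΩ.

R_th ≈ 11.0 kΩ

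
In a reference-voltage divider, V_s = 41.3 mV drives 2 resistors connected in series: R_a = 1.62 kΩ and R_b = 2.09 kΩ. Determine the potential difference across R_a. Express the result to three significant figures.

ΣR = 1.62 + 2.09 = 3.710 kΩ.
Voltage divider: V = V_s · (1.620 / 3.710) = 41.3 × 0.4367 = 18.03 mV.

V ≈ 18.0 mV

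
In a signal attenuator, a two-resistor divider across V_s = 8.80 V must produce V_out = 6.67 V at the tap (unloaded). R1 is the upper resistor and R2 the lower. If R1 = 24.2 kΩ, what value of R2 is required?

Required fraction k = V_out/V_s = 0.7580.
R2 = R1 · 0.7580/(1 − 0.7580) = 75.78 kΩ.

R2 ≈ 75.8 kΩ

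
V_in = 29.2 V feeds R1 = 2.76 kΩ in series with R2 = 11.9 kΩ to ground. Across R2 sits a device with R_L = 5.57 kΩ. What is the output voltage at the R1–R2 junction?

V_out ≈ 16.9 V

The load sits in parallel with R2, giving an effective lower resistance R2' = R2·R_L/(R2+R_L) = 3.794 kΩ.
Now apply the divider: V_out = 29.2 × 0.5789 = 16.90 V.
(Unloaded it would be 23.7 V; the load pulls it down.)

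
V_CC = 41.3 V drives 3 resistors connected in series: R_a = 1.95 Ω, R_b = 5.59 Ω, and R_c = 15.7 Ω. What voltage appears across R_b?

ΣR = 1.95 + 5.59 + 15.7 = 23.24 Ω.
Voltage divider: V = V_CC · (5.590 / 23.24) = 41.3 × 0.2405 = 9.934 V.

V ≈ 9.93 V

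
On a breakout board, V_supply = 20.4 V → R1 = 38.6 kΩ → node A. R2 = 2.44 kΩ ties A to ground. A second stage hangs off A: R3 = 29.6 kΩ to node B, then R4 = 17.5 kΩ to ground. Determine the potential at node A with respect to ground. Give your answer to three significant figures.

V_A ≈ 1.16 V

Node A sees R2 in parallel with the series input of stage 2, R3 + R4 = 47.10 kΩ.
Effective lower resistance at A: R2 ‖ 47.10 = 2.320 kΩ.
First divider: V_A = V_supply · 2.320/(38.6 + 2.320) = 1.157 V.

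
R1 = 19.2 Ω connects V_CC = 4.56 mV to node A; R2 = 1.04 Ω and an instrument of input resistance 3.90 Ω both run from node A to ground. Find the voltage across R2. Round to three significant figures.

The load sits in parallel with R2, giving an effective lower resistance R2' = R2·R_L/(R2+R_L) = 0.8211 Ω.
Now apply the divider: V_out = 4.56 × 0.04101 = 0.1870 mV.
(Unloaded it would be 0.234 mV; the load pulls it down.)

V_out ≈ 0.187 mV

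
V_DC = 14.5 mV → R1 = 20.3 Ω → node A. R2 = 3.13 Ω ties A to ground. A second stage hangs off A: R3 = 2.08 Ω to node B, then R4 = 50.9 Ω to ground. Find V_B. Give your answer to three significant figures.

V_B ≈ 1.77 mV

Looking into the second stage from A: R3 + R4 = 52.98 Ω appears in parallel with R2.
Effective lower resistance at A: R2 ‖ 52.98 = 2.955 Ω.
V_A = 14.5 × 2.955/(20.3 + 2.955) = 1.843 mV.
Then the unloaded second divider: V_B = V_A × R4/(R3+R4) = 1.843 × 0.9607 = 1.770 mV.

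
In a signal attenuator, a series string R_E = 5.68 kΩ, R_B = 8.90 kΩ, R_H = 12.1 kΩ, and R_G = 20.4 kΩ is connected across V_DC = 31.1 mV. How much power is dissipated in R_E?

ΣR = 47.08 kΩ → I = 31.1/47.08 = 0.6606 µA.
P(R_E) = I²·R_E = (0.6606)² × 5.68 = 2.479 nW.

P ≈ 2.48 nW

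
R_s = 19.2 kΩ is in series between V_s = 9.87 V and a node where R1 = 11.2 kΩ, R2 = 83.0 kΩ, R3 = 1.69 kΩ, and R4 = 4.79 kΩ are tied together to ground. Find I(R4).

Parallel bank: R_p = 1/(1/11.2 + 1/83.0 + 1/1.69 + 1/4.79) = 1.109 kΩ.
V_A by voltage divider: V_A = 9.87 × 1.109/(19.2 + 1.109) = 0.5389 V.
I(R4) = V_A / R4 = 0.5389/4.79 = 0.1125 mA.

I ≈ 0.113 mA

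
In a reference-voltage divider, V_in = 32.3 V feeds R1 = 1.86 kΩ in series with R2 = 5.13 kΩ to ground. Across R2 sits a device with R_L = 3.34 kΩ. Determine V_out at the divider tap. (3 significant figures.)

V_out ≈ 16.8 V

R2 ‖ R_L = (5.13 × 3.34)/(5.13 + 3.34) = 2.023 kΩ.
Then V_out = V_in · R2'/(R1 + R2') = 32.3 × 2.023/3.883 = 16.83 V.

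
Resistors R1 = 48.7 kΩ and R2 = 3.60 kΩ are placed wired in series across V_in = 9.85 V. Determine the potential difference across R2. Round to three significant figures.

V ≈ 0.678 V

Total series resistance ΣR = 48.7 + 3.60 = 52.30 kΩ.
By the voltage-divider rule, V = 9.85 × 3.600/52.30 = 0.6780 V.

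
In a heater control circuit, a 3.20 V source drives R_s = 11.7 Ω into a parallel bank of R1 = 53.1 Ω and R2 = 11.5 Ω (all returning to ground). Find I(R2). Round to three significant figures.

Combine the parallel branches: R_p = (1/53.1 + 1/11.5)⁻¹ = 9.453 Ω.
V_A by voltage divider: V_A = 3.20 × 9.453/(11.7 + 9.453) = 1.430 V.
Branch current I = V_A/R2 = 1.430/11.5 = 0.1243 A.

I ≈ 0.124 A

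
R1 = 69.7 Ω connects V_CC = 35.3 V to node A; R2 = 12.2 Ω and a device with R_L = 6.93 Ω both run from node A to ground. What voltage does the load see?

V_out ≈ 2.10 V

The load sits in parallel with R2, giving an effective lower resistance R2' = R2·R_L/(R2+R_L) = 4.420 Ω.
Now apply the divider: V_out = 35.3 × 0.05963 = 2.105 V.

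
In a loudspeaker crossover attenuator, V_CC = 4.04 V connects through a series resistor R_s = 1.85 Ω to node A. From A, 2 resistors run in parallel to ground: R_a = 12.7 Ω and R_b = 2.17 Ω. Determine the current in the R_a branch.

I ≈ 0.159 A

Parallel bank: R_p = 1/(1/12.7 + 1/2.17) = 1.853 Ω.
Node voltage V_A = V_CC · R_p/(R_s + R_p) = 4.04 × 0.5004 = 2.022 V.
Branch current I = V_A/R_a = 2.022/12.7 = 0.1592 A.
(Equivalently: I_total = 1.091 A, then current-divider fraction G_k/ΣG = 0.1459.)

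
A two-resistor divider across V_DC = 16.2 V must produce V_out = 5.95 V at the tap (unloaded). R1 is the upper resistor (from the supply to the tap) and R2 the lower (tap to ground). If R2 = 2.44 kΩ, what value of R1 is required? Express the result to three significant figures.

R1 ≈ 4.20 kΩ

Required fraction k = V_out/V_DC = 0.3673.
Rearranging, R1 = R2·(1−k)/k = 2.44 × 1.723 = 4.203 kΩ.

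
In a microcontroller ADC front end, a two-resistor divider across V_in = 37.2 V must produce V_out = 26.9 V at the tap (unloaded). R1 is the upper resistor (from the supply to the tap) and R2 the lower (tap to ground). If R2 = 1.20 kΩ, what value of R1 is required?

R1 ≈ 0.459 kΩ

V_out/V_in = R2/(R1+R2) = 0.7231.
Rearranging, R1 = R2·(1−k)/k = 1.20 × 0.3829 = 0.4595 kΩ.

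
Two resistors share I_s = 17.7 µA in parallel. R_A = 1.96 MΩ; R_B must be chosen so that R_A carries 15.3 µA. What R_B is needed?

In a two-way split, I_A/I_s = R_B/(R_A + R_B).
15.3/17.7 = R_B/(R_A + R_B) → R_B = R_A · (0.8644)/(1 − 0.8644) = 1.96 × 6.375 = 12.50 MΩ.

R_B ≈ 12.5 MΩ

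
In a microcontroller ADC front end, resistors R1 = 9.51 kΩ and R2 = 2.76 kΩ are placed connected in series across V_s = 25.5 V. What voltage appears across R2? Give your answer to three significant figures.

V ≈ 5.74 V

Series total: ΣR = 9.51 + 2.76 = 12.27 kΩ.
By the voltage-divider rule, V = 25.5 × 2.760/12.27 = 5.736 V.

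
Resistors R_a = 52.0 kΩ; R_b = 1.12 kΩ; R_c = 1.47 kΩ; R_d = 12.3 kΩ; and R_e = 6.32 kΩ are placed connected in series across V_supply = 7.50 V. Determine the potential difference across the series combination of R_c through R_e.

Series total: ΣR = 52.0 + 1.12 + 1.47 + 12.3 + 6.32 = 73.21 kΩ.
R_{R_c..R_e} = 1.47 + 12.3 + 6.32 = 20.09 kΩ.
V = V_supply · R/ΣR = 7.50 × 0.2744 = 2.058 V.

V ≈ 2.06 V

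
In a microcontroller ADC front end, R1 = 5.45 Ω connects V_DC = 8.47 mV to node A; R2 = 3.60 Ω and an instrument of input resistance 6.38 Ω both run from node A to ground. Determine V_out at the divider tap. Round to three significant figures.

First combine the lower leg with the load: R2 ‖ R_L = 2.301 Ω.
Then V_out = V_DC · R2'/(R1 + R2') = 8.47 × 2.301/7.751 = 2.515 mV.
(Unloaded it would be 3.37 mV; the load pulls it down.)

V_out ≈ 2.51 mV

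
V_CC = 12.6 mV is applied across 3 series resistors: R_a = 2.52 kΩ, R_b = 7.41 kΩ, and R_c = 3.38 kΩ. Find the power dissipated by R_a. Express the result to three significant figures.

P ≈ 2.26 nW

The common current is I = 12.6/13.31 = 0.9467 µA.
P = I²R = 0.8962 × 2.52 = 2.258 nW.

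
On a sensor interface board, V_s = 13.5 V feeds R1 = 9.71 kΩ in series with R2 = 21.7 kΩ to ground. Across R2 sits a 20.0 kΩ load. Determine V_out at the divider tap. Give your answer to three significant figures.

V_out ≈ 6.98 V

First combine the lower leg with the load: R2 ‖ R_L = 10.41 kΩ.
Then V_out = V_s · R2'/(R1 + R2') = 13.5 × 10.41/20.12 = 6.984 V.
(Unloaded it would be 9.33 V; the load pulls it down.)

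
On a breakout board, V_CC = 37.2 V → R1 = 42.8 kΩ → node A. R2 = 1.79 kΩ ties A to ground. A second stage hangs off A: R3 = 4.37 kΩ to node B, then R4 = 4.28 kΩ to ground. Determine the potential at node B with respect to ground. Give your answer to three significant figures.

V_B ≈ 0.616 V

Looking into the second stage from A: R3 + R4 = 8.650 kΩ appears in parallel with R2.
R2 ‖ (R3+R4) = 1.483 kΩ.
First divider: V_A = V_CC · 1.483/(42.8 + 1.483) = 1.246 V.
Then the unloaded second divider: V_B = V_A × R4/(R3+R4) = 1.246 × 0.4948 = 0.6165 V.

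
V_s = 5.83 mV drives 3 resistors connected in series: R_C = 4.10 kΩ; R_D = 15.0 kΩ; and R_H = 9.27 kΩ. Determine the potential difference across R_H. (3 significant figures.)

V ≈ 1.90 mV

Total series resistance ΣR = 4.10 + 15.0 + 9.27 = 28.37 kΩ.
By the voltage-divider rule, V = 5.83 × 9.270/28.37 = 1.905 mV.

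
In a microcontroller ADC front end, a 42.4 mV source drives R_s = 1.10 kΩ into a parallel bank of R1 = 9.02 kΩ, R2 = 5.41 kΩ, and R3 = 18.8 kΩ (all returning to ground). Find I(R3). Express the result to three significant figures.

I ≈ 1.63 µA

Equivalent of the parallel group: R_p = 2.866 kΩ.
V_A by voltage divider: V_A = 42.4 × 2.866/(1.10 + 2.866) = 30.64 mV.
Branch current I = V_A/R3 = 30.64/18.8 = 1.630 µA.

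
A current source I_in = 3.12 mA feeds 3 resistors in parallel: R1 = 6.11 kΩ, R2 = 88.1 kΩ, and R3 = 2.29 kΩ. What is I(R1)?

I ≈ 0.835 mA

ΣG = 1/6.11 + 1/88.1 + 1/2.29 = 0.6117.
By the current-divider rule, I = I_in · G_k/ΣG = 3.12 × 0.2676 = 0.8348 mA.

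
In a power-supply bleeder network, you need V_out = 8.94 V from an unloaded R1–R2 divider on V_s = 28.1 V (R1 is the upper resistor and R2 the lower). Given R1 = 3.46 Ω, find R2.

R2 ≈ 1.61 Ω

Required fraction k = V_out/V_s = 0.3181.
R2 = R1 · 0.3181/(1 − 0.3181) = 1.614 Ω.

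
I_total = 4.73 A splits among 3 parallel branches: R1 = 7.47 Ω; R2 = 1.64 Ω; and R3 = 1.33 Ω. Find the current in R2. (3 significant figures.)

Total conductance ΣG = 1/7.47 + 1/1.64 + 1/1.33 = 1.496 (units of 1/Ω).
By the current-divider rule, I = I_total · G_k/ΣG = 4.73 × 0.4077 = 1.929 A.

I ≈ 1.93 A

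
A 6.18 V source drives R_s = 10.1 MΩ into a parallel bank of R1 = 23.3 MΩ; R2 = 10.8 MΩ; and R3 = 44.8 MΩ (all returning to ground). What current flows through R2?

I ≈ 0.221 µA

Combine the parallel branches: R_p = (1/23.3 + 1/10.8 + 1/44.8)⁻¹ = 6.336 MΩ.
V_A by voltage divider: V_A = 6.18 × 6.336/(10.1 + 6.336) = 2.382 V.
Branch current I = V_A/R2 = 2.382/10.8 = 0.2206 µA.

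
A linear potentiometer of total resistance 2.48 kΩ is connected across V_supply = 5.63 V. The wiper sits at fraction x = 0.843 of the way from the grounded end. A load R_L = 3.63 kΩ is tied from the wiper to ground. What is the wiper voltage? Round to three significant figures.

Lower segment x·R_p = 2.091 kΩ; upper segment (1−x)·R_p = 0.3894 kΩ.
Lower segment in parallel with the load: 2.091 ‖ 3.63 = 1.327 kΩ.
V_out = 5.63 × 1.327/(0.3894 + 1.327) = 4.353 V.
(Unloaded: V_out = x·V_supply = 4.75 V.)

V_out ≈ 4.35 V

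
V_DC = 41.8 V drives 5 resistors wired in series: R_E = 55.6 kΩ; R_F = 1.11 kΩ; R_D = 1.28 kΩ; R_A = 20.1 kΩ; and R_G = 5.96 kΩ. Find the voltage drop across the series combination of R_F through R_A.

V ≈ 11.2 V

Series total: ΣR = 55.6 + 1.11 + 1.28 + 20.1 + 5.96 = 84.05 kΩ.
R_{R_F..R_A} = 1.11 + 1.28 + 20.1 = 22.49 kΩ.
V = V_DC · R/ΣR = 41.8 × 0.2676 = 11.18 V.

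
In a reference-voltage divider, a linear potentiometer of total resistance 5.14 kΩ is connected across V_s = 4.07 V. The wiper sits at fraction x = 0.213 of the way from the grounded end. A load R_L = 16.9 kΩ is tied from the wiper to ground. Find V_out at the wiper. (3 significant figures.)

Split the track: R_lower = x·R_p = 1.095 kΩ, R_upper = (1−x)·R_p = 4.045 kΩ.
(x·R_p) ‖ R_L = 1.028 kΩ.
Loaded-divider output: V_out = 4.07 × 0.2027 = 0.8249 V.

V_out ≈ 0.825 V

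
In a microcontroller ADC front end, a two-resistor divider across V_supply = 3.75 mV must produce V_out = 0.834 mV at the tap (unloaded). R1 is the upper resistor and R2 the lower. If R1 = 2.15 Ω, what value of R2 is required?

V_out/V_supply = R2/(R1+R2) = 0.2224.
R2 = R1 · 0.2224/(1 − 0.2224) = 0.6149 Ω.

R2 ≈ 0.615 Ω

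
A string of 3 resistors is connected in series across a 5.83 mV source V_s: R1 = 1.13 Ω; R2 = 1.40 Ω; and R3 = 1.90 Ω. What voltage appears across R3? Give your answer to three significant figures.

V ≈ 2.50 mV

Series total: ΣR = 1.13 + 1.40 + 1.90 = 4.430 Ω.
V = V_s · R/ΣR = 5.83 × 0.4289 = 2.500 mV.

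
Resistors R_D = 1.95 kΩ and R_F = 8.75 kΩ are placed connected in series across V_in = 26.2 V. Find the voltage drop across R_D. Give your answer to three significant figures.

V ≈ 4.77 V

Total series resistance ΣR = 1.95 + 8.75 = 10.70 kΩ.
Voltage divider: V = V_in · (1.950 / 10.70) = 26.2 × 0.1822 = 4.775 V.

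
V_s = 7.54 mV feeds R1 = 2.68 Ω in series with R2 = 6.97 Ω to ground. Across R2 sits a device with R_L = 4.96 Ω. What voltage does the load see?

V_out ≈ 3.92 mV

The load sits in parallel with R2, giving an effective lower resistance R2' = R2·R_L/(R2+R_L) = 2.898 Ω.
Now apply the divider: V_out = 7.54 × 0.5195 = 3.917 mV.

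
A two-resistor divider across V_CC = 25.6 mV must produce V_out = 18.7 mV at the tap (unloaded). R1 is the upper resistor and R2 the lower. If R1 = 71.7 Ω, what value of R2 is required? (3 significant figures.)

R2 ≈ 194 Ω

V_out/V_CC = R2/(R1+R2) = 0.7305.
Rearranging, R2 = R1·k/(1−k) = 71.7 × 2.710 = 194.3 Ω.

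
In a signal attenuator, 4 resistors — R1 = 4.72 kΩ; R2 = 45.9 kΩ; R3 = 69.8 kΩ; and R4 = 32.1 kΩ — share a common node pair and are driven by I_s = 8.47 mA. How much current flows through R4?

Conductances: ΣG = 1/4.72 + 1/45.9 + 1/69.8 + 1/32.1 = 0.2791 (1/kΩ).
By the current-divider rule, I = I_s · G_k/ΣG = 8.47 × 0.1116 = 0.9453 mA.

I ≈ 0.945 mA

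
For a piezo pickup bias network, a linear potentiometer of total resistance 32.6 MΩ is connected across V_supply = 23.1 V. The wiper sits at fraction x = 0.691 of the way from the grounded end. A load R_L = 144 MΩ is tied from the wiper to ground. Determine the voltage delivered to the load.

Lower segment x·R_p = 22.53 MΩ; upper segment (1−x)·R_p = 10.07 MΩ.
Lower segment in parallel with the load: 22.53 ‖ 144 = 19.48 MΩ.
Then V_out = V_supply · 19.48/(10.07 + 19.48) = 15.23 V.

V_out ≈ 15.2 V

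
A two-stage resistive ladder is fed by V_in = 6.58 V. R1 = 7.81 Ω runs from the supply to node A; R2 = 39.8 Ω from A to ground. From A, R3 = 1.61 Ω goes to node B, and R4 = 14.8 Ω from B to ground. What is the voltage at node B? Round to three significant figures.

V_B ≈ 3.55 V

Node A sees R2 in parallel with the series input of stage 2, R3 + R4 = 16.41 Ω.
R2 ‖ (R3+R4) = 11.62 Ω.
V_A = 6.58 × 11.62/(7.81 + 11.62) = 3.935 V.
Then the unloaded second divider: V_B = V_A × R4/(R3+R4) = 3.935 × 0.9019 = 3.549 V.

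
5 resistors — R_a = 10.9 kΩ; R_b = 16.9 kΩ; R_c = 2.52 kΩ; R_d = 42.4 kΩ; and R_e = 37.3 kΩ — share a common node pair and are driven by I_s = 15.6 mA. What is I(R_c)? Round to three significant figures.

Conductances: ΣG = 1/10.9 + 1/16.9 + 1/2.52 + 1/42.4 + 1/37.3 = 0.5981 (1/kΩ).
R_c takes the fraction G_k/ΣG = 0.3968/0.5981 = 0.6634, so I = 15.6 × 0.6634 = 10.35 mA.

I ≈ 10.3 mA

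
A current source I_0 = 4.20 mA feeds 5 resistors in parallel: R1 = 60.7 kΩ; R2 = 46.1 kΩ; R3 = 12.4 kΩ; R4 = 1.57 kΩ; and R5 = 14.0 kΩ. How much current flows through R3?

Total conductance ΣG = 1/60.7 + 1/46.1 + 1/12.4 + 1/1.57 + 1/14.0 = 0.8272 (units of 1/kΩ).
By the current-divider rule, I = I_0 · G_k/ΣG = 4.20 × 0.09749 = 0.4095 mA.

I ≈ 0.409 mA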